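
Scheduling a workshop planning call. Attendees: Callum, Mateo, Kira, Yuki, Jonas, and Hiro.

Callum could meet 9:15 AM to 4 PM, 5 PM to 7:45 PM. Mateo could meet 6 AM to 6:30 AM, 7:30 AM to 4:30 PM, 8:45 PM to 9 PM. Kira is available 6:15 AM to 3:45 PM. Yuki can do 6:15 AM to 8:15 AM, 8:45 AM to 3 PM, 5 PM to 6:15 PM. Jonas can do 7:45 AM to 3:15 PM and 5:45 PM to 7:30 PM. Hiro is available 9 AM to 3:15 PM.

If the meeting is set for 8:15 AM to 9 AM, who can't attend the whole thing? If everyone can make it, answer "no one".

Callum: not fully free for 08:15-09:00. Mateo: free for 08:15-09:00. Kira: free for 08:15-09:00. Yuki: not fully free for 08:15-09:00. Jonas: free for 08:15-09:00. Hiro: not fully free for 08:15-09:00.

Callum, Hiro, Yuki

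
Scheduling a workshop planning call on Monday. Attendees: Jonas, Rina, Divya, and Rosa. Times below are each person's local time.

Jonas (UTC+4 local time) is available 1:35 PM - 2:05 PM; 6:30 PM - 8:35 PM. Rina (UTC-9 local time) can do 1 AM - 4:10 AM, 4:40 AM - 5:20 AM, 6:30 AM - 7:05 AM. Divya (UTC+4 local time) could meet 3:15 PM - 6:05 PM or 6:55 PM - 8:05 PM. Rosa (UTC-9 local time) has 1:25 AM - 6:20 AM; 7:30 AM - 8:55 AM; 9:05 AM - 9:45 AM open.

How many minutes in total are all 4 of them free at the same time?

0

Jonas in UTC: 09:35-10:05, 14:30-16:35 (subtract 4h to convert from UTC+4).
Rina in UTC: 10:00-13:10, 13:40-14:20, 15:30-16:05 (add 9h to convert from UTC-9).
Divya in UTC: 11:15-14:05, 14:55-16:05 (subtract 4h to convert from UTC+4).
Rosa in UTC: 10:25-15:20, 16:30-17:55, 18:05-18:45 (add 9h to convert from UTC-9).
Jonas ∩ Rina: 10:00-10:05, 15:30-16:05.
Jonas ∩ Rina ∩ Divya: 15:30-16:05.
Jonas ∩ Rina ∩ Divya ∩ Rosa: ∅.
There is no time when everyone is free.
There is no common window, so the total is 0 minutes.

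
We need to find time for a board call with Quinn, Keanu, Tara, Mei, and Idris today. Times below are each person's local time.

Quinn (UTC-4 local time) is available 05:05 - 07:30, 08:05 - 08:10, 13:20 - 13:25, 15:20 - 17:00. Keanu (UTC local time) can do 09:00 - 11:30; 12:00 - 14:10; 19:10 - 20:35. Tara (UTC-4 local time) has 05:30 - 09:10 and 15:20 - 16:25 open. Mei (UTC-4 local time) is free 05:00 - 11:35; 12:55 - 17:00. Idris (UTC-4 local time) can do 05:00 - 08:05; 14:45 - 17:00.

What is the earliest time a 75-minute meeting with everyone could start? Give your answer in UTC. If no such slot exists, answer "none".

Quinn in UTC: 09:05-11:30, 12:05-12:10, 17:20-17:25, 19:20-21:00 (add 4h to convert from UTC-4).
Keanu in UTC: 09:00-11:30, 12:00-14:10, 19:10-20:35.
Tara in UTC: 09:30-13:10, 19:20-20:25 (add 4h to convert from UTC-4).
Mei in UTC: 09:00-15:35, 16:55-21:00 (add 4h to convert from UTC-4).
Idris in UTC: 09:00-12:05, 18:45-21:00 (add 4h to convert from UTC-4).
Quinn ∩ Keanu: 09:05-11:30, 12:05-12:10, 19:20-20:35.
Quinn ∩ Keanu ∩ Tara: 09:30-11:30, 12:05-12:10, 19:20-20:25.
Quinn ∩ Keanu ∩ Tara ∩ Mei: 09:30-11:30, 12:05-12:10, 19:20-20:25.
Quinn ∩ Keanu ∩ Tara ∩ Mei ∩ Idris: 09:30-11:30, 19:20-20:25.
So the common availability across everyone is 09:30-11:30, 19:20-20:25.
The first common window of at least 75 minutes is 09:30-11:30, so the earliest start is 09:30.

09:30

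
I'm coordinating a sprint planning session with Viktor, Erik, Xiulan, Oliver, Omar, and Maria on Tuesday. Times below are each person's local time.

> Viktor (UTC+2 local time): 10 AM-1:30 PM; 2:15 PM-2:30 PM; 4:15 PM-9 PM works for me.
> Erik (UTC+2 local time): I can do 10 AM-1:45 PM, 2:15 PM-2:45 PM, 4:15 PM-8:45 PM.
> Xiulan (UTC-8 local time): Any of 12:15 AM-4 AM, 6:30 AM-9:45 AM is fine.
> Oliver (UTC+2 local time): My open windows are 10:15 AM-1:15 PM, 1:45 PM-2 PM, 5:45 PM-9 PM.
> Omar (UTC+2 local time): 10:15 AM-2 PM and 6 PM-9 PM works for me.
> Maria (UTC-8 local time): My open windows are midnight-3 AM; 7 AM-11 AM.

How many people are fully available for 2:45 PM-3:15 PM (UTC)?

3

Viktor in UTC: 08:00-11:30, 12:15-12:30, 14:15-19:00 (subtract 2h to convert from UTC+2).
Erik in UTC: 08:00-11:45, 12:15-12:45, 14:15-18:45 (subtract 2h to convert from UTC+2).
Xiulan in UTC: 08:15-12:00, 14:30-17:45 (add 8h to convert from UTC-8).
Oliver in UTC: 08:15-11:15, 11:45-12:00, 15:45-19:00 (subtract 2h to convert from UTC+2).
Omar in UTC: 08:15-12:00, 16:00-19:00 (subtract 2h to convert from UTC+2).
Maria in UTC: 08:00-11:00, 15:00-19:00 (add 8h to convert from UTC-8).
Viktor, Erik, and Xiulan can make the full 14:45-15:15 slot — that's 3.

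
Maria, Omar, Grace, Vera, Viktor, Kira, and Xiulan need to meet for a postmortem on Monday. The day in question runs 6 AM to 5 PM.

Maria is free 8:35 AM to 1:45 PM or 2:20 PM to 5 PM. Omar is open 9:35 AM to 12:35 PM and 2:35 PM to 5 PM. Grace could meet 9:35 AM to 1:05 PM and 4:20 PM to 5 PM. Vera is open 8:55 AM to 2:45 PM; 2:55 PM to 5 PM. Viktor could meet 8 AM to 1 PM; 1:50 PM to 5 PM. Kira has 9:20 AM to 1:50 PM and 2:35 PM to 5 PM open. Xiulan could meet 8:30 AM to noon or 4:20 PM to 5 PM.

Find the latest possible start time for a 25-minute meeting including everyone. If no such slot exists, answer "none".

Maria ∩ Omar: 09:35-12:35, 14:35-17:00.
Maria ∩ Omar ∩ Grace: 09:35-12:35, 16:20-17:00.
Maria ∩ Omar ∩ Grace ∩ Vera: 09:35-12:35, 16:20-17:00.
Maria ∩ Omar ∩ Grace ∩ Vera ∩ Viktor: 09:35-12:35, 16:20-17:00.
Maria ∩ Omar ∩ Grace ∩ Vera ∩ Viktor ∩ Kira: 09:35-12:35, 16:20-17:00.
Maria ∩ Omar ∩ Grace ∩ Vera ∩ Viktor ∩ Kira ∩ Xiulan: 09:35-12:00, 16:20-17:00.
Those are the intersection windows.
The last common window of at least 25 minutes is 16:20-17:00; a 25-minute meeting can start as late as 16:35 and still end by 17:00.

16:35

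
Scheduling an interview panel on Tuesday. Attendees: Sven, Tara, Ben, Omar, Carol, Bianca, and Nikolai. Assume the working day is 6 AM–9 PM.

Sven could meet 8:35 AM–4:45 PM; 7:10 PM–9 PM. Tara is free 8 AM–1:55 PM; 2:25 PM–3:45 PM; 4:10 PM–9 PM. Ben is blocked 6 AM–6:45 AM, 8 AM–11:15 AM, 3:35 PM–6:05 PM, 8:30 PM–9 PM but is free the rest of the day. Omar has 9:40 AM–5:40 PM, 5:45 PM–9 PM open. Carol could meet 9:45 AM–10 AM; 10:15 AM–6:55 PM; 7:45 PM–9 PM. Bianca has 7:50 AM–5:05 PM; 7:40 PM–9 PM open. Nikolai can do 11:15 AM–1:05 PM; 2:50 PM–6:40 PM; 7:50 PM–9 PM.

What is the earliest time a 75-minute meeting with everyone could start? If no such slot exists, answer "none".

11:15

Sven free: 08:35-16:45, 19:10-21:00.
Tara free: 08:00-13:55, 14:25-15:45, 16:10-21:00.
Ben free: 06:45-08:00, 11:15-15:35, 18:05-20:30 (invert busy blocks within the working day).
Omar free: 09:40-17:40, 17:45-21:00.
Carol free: 09:45-10:00, 10:15-18:55, 19:45-21:00.
Bianca free: 07:50-17:05, 19:40-21:00.
Nikolai free: 11:15-13:05, 14:50-18:40, 19:50-21:00.
Sven ∩ Tara: 08:35-13:55, 14:25-15:45, 16:10-16:45, 19:10-21:00.
Sven ∩ Tara ∩ Ben: 11:15-13:55, 14:25-15:35, 19:10-20:30.
Sven ∩ Tara ∩ Ben ∩ Omar: 11:15-13:55, 14:25-15:35, 19:10-20:30.
Sven ∩ Tara ∩ Ben ∩ Omar ∩ Carol: 11:15-13:55, 14:25-15:35, 19:45-20:30.
Sven ∩ Tara ∩ Ben ∩ Omar ∩ Carol ∩ Bianca: 11:15-13:55, 14:25-15:35, 19:45-20:30.
Sven ∩ Tara ∩ Ben ∩ Omar ∩ Carol ∩ Bianca ∩ Nikolai: 11:15-13:05, 14:50-15:35, 19:50-20:30.
The first common window of at least 75 minutes is 11:15-13:05, so the earliest start is 11:15.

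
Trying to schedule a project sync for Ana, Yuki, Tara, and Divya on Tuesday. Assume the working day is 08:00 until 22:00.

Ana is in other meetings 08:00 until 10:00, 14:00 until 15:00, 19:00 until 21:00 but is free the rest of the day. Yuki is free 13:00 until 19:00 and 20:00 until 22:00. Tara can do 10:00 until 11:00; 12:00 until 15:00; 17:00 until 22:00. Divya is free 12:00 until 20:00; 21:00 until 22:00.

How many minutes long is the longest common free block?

Ana free: 10:00-14:00, 15:00-19:00, 21:00-22:00 (invert busy blocks within the working day).
Yuki free: 13:00-19:00, 20:00-22:00.
Tara free: 10:00-11:00, 12:00-15:00, 17:00-22:00.
Divya free: 12:00-20:00, 21:00-22:00.
Ana ∩ Yuki: 13:00-14:00, 15:00-19:00, 21:00-22:00.
Ana ∩ Yuki ∩ Tara: 13:00-14:00, 17:00-19:00, 21:00-22:00.
Ana ∩ Yuki ∩ Tara ∩ Divya: 13:00-14:00, 17:00-19:00, 21:00-22:00.
The longest is 17:00-19:00 at 120 minutes.

120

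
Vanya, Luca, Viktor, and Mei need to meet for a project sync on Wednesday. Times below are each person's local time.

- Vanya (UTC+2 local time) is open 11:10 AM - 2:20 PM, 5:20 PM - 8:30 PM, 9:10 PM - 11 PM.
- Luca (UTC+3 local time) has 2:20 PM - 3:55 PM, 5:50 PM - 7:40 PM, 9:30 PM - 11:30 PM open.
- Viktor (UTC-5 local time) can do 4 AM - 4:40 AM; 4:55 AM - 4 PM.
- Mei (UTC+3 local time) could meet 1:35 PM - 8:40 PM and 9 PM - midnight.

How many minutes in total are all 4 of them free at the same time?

Vanya in UTC: 09:10-12:20, 15:20-18:30, 19:10-21:00 (subtract 2h to convert from UTC+2).
Luca in UTC: 11:20-12:55, 14:50-16:40, 18:30-20:30 (subtract 3h to convert from UTC+3).
Viktor in UTC: 09:00-09:40, 09:55-21:00 (add 5h to convert from UTC-5).
Mei in UTC: 10:35-17:40, 18:00-21:00 (subtract 3h to convert from UTC+3).
Vanya ∩ Luca: 11:20-12:20, 15:20-16:40, 19:10-20:30.
Vanya ∩ Luca ∩ Viktor: 11:20-12:20, 15:20-16:40, 19:10-20:30.
Vanya ∩ Luca ∩ Viktor ∩ Mei: 11:20-12:20, 15:20-16:40, 19:10-20:30.
Summing the common windows: 60 + 80 + 80 = 220 minutes.

220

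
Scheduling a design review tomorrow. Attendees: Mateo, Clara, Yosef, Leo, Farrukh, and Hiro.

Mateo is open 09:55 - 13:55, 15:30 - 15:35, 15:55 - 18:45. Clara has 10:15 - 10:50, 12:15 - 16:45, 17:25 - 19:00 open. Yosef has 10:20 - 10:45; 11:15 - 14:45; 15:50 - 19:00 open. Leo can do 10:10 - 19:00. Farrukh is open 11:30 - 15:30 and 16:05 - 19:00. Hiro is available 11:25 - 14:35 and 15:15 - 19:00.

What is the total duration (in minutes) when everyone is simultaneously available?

220

Mateo ∩ Clara: 10:15-10:50, 12:15-13:55, 15:30-15:35, 15:55-16:45, 17:25-18:45.
Mateo ∩ Clara ∩ Yosef: 10:20-10:45, 12:15-13:55, 15:55-16:45, 17:25-18:45.
Mateo ∩ Clara ∩ Yosef ∩ Leo: 10:20-10:45, 12:15-13:55, 15:55-16:45, 17:25-18:45.
Mateo ∩ Clara ∩ Yosef ∩ Leo ∩ Farrukh: 12:15-13:55, 16:05-16:45, 17:25-18:45.
Mateo ∩ Clara ∩ Yosef ∩ Leo ∩ Farrukh ∩ Hiro: 12:15-13:55, 16:05-16:45, 17:25-18:45.
Summing the common windows: 100 + 40 + 80 = 220 minutes.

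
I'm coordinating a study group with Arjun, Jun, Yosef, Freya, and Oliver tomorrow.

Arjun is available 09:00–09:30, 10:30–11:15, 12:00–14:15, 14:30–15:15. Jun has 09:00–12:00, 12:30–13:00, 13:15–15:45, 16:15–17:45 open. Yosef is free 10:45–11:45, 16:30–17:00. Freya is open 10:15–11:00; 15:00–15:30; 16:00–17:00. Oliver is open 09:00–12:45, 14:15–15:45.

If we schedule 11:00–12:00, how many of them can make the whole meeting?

2

Jun and Oliver can make the full 11:00-12:00 slot — that's 2.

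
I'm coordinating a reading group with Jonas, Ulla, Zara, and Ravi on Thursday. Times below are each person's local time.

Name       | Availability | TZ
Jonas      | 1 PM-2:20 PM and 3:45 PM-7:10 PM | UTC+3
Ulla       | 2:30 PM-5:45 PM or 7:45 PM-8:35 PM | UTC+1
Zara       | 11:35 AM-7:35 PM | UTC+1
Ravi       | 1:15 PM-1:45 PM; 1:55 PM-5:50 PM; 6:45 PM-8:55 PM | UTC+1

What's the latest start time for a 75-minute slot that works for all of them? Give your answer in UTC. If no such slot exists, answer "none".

Jonas in UTC: 10:00-11:20, 12:45-16:10 (subtract 3h to convert from UTC+3).
Ulla in UTC: 13:30-16:45, 18:45-19:35 (subtract 1h to convert from UTC+1).
Zara in UTC: 10:35-18:35 (subtract 1h to convert from UTC+1).
Ravi in UTC: 12:15-12:45, 12:55-16:50, 17:45-19:55 (subtract 1h to convert from UTC+1).
Jonas ∩ Ulla: 13:30-16:10.
Jonas ∩ Ulla ∩ Zara: 13:30-16:10.
Jonas ∩ Ulla ∩ Zara ∩ Ravi: 13:30-16:10.
Those are the intersection windows.
The last common window of at least 75 minutes is 13:30-16:10; a 75-minute meeting can start as late as 14:55 and still end by 16:10.

14:55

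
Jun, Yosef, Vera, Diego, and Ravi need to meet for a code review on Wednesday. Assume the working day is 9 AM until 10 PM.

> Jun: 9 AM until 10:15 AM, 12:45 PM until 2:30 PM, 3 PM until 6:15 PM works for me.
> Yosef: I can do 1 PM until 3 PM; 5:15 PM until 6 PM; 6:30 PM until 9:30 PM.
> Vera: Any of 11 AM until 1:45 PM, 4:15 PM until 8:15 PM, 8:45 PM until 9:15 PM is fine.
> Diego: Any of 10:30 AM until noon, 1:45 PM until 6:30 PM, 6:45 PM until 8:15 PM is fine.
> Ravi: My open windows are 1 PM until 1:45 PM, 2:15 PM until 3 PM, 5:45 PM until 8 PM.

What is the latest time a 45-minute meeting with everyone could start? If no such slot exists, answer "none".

none

Jun ∩ Yosef: 13:00-14:30, 17:15-18:00.
Jun ∩ Yosef ∩ Vera: 13:00-13:45, 17:15-18:00.
Jun ∩ Yosef ∩ Vera ∩ Diego: 17:15-18:00.
Jun ∩ Yosef ∩ Vera ∩ Diego ∩ Ravi: 17:45-18:00.
Those are the intersection windows.
No common window is at least 45 minutes long.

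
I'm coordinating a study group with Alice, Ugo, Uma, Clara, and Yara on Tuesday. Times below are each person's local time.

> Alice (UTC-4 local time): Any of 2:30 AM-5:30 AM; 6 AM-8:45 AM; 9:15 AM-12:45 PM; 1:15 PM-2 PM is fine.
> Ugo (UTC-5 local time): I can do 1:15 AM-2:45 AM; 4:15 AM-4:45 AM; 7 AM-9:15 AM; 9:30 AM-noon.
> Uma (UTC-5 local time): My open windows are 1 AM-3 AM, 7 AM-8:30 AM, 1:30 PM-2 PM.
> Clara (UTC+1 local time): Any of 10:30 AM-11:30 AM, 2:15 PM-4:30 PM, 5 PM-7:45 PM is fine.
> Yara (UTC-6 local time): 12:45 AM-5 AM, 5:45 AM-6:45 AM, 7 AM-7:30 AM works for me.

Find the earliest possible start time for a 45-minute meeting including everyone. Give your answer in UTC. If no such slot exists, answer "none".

Alice in UTC: 06:30-09:30, 10:00-12:45, 13:15-16:45, 17:15-18:00 (add 4h to convert from UTC-4).
Ugo in UTC: 06:15-07:45, 09:15-09:45, 12:00-14:15, 14:30-17:00 (add 5h to convert from UTC-5).
Uma in UTC: 06:00-08:00, 12:00-13:30, 18:30-19:00 (add 5h to convert from UTC-5).
Clara in UTC: 09:30-10:30, 13:15-15:30, 16:00-18:45 (subtract 1h to convert from UTC+1).
Yara in UTC: 06:45-11:00, 11:45-12:45, 13:00-13:30 (add 6h to convert from UTC-6).
Alice ∩ Ugo: 06:30-07:45, 09:15-09:30, 12:00-12:45, 13:15-14:15, 14:30-16:45.
Alice ∩ Ugo ∩ Uma: 06:30-07:45, 12:00-12:45, 13:15-13:30.
Alice ∩ Ugo ∩ Uma ∩ Clara: 13:15-13:30.
Alice ∩ Ugo ∩ Uma ∩ Clara ∩ Yara: 13:15-13:30.
No common window is at least 45 minutes long.

none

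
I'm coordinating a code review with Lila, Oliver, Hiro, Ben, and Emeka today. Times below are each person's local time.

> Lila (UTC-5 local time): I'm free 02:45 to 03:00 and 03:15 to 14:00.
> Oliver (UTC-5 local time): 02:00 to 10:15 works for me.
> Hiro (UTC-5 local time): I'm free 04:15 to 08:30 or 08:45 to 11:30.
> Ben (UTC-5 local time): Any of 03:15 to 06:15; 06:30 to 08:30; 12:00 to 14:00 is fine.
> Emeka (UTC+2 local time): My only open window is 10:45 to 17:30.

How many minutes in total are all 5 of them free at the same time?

Lila in UTC: 07:45-08:00, 08:15-19:00 (add 5h to convert from UTC-5).
Oliver in UTC: 07:00-15:15 (add 5h to convert from UTC-5).
Hiro in UTC: 09:15-13:30, 13:45-16:30 (add 5h to convert from UTC-5).
Ben in UTC: 08:15-11:15, 11:30-13:30, 17:00-19:00 (add 5h to convert from UTC-5).
Emeka in UTC: 08:45-15:30 (subtract 2h to convert from UTC+2).
Lila ∩ Oliver: 07:45-08:00, 08:15-15:15.
Lila ∩ Oliver ∩ Hiro: 09:15-13:30, 13:45-15:15.
Lila ∩ Oliver ∩ Hiro ∩ Ben: 09:15-11:15, 11:30-13:30.
Lila ∩ Oliver ∩ Hiro ∩ Ben ∩ Emeka: 09:15-11:15, 11:30-13:30.
Summing the common windows: 120 + 120 = 240 minutes.

240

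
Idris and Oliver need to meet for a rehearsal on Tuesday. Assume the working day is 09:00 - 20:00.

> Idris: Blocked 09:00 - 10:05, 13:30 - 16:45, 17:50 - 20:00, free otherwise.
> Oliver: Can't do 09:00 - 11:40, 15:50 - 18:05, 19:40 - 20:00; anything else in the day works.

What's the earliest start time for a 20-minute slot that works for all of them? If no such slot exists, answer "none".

Idris free: 10:05-13:30, 16:45-17:50 (invert busy blocks within the working day).
Oliver free: 11:40-15:50, 18:05-19:40 (invert busy blocks within the working day).
Idris ∩ Oliver: 11:40-13:30.
Those are the intersection windows.
The first common window of at least 20 minutes is 11:40-13:30, so the earliest start is 11:40.

11:40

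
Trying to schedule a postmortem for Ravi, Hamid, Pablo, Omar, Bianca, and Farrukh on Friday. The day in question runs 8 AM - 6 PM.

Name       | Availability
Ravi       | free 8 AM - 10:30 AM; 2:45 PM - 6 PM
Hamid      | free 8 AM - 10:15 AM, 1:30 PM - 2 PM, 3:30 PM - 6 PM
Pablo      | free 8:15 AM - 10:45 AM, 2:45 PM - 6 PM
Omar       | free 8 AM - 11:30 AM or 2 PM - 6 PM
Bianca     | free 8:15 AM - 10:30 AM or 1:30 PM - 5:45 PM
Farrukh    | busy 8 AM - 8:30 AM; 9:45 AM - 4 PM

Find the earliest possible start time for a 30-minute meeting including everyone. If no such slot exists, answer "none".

08:30

Ravi free: 08:00-10:30, 14:45-18:00.
Hamid free: 08:00-10:15, 13:30-14:00, 15:30-18:00.
Pablo free: 08:15-10:45, 14:45-18:00.
Omar free: 08:00-11:30, 14:00-18:00.
Bianca free: 08:15-10:30, 13:30-17:45.
Farrukh free: 08:30-09:45, 16:00-18:00 (invert busy blocks within the working day).
Ravi ∩ Hamid: 08:00-10:15, 15:30-18:00.
Ravi ∩ Hamid ∩ Pablo: 08:15-10:15, 15:30-18:00.
Ravi ∩ Hamid ∩ Pablo ∩ Omar: 08:15-10:15, 15:30-18:00.
Ravi ∩ Hamid ∩ Pablo ∩ Omar ∩ Bianca: 08:15-10:15, 15:30-17:45.
Ravi ∩ Hamid ∩ Pablo ∩ Omar ∩ Bianca ∩ Farrukh: 08:30-09:45, 16:00-17:45.
So the common availability across everyone is 08:30-09:45, 16:00-17:45.
The first common window of at least 30 minutes is 08:30-09:45, so the earliest start is 08:30.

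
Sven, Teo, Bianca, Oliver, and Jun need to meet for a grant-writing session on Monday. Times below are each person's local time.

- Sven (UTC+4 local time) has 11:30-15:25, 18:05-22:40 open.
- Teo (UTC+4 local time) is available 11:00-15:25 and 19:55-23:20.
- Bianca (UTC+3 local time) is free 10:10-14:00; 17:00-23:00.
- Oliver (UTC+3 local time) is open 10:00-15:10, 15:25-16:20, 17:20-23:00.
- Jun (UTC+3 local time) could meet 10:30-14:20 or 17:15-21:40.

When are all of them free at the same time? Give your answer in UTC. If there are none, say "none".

Sven in UTC: 07:30-11:25, 14:05-18:40 (subtract 4h to convert from UTC+4).
Teo in UTC: 07:00-11:25, 15:55-19:20 (subtract 4h to convert from UTC+4).
Bianca in UTC: 07:10-11:00, 14:00-20:00 (subtract 3h to convert from UTC+3).
Oliver in UTC: 07:00-12:10, 12:25-13:20, 14:20-20:00 (subtract 3h to convert from UTC+3).
Jun in UTC: 07:30-11:20, 14:15-18:40 (subtract 3h to convert from UTC+3).
Sven ∩ Teo: 07:30-11:25, 15:55-18:40.
Sven ∩ Teo ∩ Bianca: 07:30-11:00, 15:55-18:40.
Sven ∩ Teo ∩ Bianca ∩ Oliver: 07:30-11:00, 15:55-18:40.
Sven ∩ Teo ∩ Bianca ∩ Oliver ∩ Jun: 07:30-11:00, 15:55-18:40.

07:30-11:00, 15:55-18:40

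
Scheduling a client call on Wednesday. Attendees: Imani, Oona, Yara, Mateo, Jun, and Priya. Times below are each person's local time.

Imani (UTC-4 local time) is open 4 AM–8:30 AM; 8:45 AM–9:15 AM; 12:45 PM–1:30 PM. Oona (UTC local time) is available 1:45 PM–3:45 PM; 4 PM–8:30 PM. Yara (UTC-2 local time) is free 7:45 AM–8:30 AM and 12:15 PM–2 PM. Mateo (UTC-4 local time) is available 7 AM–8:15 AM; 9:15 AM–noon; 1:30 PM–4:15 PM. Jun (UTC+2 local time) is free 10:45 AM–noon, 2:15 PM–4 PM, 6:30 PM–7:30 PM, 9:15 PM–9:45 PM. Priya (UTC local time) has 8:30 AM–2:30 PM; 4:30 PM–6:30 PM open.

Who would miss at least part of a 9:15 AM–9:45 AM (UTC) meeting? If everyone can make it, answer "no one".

Mateo, Oona, Yara

Imani in UTC: 08:00-12:30, 12:45-13:15, 16:45-17:30 (add 4h to convert from UTC-4).
Oona in UTC: 13:45-15:45, 16:00-20:30.
Yara in UTC: 09:45-10:30, 14:15-16:00 (add 2h to convert from UTC-2).
Mateo in UTC: 11:00-12:15, 13:15-16:00, 17:30-20:15 (add 4h to convert from UTC-4).
Jun in UTC: 08:45-10:00, 12:15-14:00, 16:30-17:30, 19:15-19:45 (subtract 2h to convert from UTC+2).
Priya in UTC: 08:30-14:30, 16:30-18:30.
Imani: free for 09:15-09:45. Oona: not fully free for 09:15-09:45. Yara: not fully free for 09:15-09:45. Mateo: not fully free for 09:15-09:45. Jun: free for 09:15-09:45. Priya: free for 09:15-09:45.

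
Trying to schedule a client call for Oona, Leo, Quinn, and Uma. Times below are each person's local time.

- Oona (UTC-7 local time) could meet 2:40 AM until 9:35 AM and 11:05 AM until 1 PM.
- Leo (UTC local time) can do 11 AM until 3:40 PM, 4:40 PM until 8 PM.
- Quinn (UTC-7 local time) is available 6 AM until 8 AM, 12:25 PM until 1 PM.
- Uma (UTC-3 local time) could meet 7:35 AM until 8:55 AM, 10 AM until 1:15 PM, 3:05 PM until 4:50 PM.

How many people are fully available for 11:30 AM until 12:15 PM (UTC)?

2

Oona in UTC: 09:40-16:35, 18:05-20:00 (add 7h to convert from UTC-7).
Leo in UTC: 11:00-15:40, 16:40-20:00.
Quinn in UTC: 13:00-15:00, 19:25-20:00 (add 7h to convert from UTC-7).
Uma in UTC: 10:35-11:55, 13:00-16:15, 18:05-19:50 (add 3h to convert from UTC-3).
Oona and Leo can make the full 11:30-12:15 slot — that's 2.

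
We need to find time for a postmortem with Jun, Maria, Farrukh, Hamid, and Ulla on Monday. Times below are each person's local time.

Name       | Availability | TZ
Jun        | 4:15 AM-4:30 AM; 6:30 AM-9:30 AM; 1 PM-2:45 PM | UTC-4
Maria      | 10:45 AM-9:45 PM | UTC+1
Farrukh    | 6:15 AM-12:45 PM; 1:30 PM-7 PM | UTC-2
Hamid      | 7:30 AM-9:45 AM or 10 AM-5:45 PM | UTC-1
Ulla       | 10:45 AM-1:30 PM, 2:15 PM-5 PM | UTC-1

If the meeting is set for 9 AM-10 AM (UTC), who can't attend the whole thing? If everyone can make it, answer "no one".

Jun in UTC: 08:15-08:30, 10:30-13:30, 17:00-18:45 (add 4h to convert from UTC-4).
Maria in UTC: 09:45-20:45 (subtract 1h to convert from UTC+1).
Farrukh in UTC: 08:15-14:45, 15:30-21:00 (add 2h to convert from UTC-2).
Hamid in UTC: 08:30-10:45, 11:00-18:45 (add 1h to convert from UTC-1).
Ulla in UTC: 11:45-14:30, 15:15-18:00 (add 1h to convert from UTC-1).
Jun: not fully free for 09:00-10:00. Maria: not fully free for 09:00-10:00. Farrukh: free for 09:00-10:00. Hamid: free for 09:00-10:00. Ulla: not fully free for 09:00-10:00.

Jun, Maria, Ulla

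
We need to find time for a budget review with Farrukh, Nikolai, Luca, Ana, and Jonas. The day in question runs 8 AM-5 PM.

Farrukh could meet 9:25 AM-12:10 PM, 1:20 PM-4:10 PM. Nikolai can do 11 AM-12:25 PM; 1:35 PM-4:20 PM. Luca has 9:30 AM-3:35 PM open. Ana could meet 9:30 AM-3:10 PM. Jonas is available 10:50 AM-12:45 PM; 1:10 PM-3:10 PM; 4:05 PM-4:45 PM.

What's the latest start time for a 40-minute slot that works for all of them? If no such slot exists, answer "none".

14:30

Farrukh ∩ Nikolai: 11:00-12:10, 13:35-16:10.
Farrukh ∩ Nikolai ∩ Luca: 11:00-12:10, 13:35-15:35.
Farrukh ∩ Nikolai ∩ Luca ∩ Ana: 11:00-12:10, 13:35-15:10.
Farrukh ∩ Nikolai ∩ Luca ∩ Ana ∩ Jonas: 11:00-12:10, 13:35-15:10.
So the common availability across everyone is 11:00-12:10, 13:35-15:10.
The last common window of at least 40 minutes is 13:35-15:10; a 40-minute meeting can start as late as 14:30 and still end by 15:10.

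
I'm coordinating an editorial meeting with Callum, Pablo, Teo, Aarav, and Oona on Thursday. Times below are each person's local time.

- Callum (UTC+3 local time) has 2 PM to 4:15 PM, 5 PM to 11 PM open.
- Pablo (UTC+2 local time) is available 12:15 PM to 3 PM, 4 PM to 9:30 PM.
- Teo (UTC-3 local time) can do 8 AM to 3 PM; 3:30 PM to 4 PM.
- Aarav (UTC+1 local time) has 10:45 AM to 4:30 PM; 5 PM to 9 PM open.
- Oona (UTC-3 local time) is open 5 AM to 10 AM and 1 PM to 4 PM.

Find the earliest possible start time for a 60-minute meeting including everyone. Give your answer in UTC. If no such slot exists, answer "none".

Callum in UTC: 11:00-13:15, 14:00-20:00 (subtract 3h to convert from UTC+3).
Pablo in UTC: 10:15-13:00, 14:00-19:30 (subtract 2h to convert from UTC+2).
Teo in UTC: 11:00-18:00, 18:30-19:00 (add 3h to convert from UTC-3).
Aarav in UTC: 09:45-15:30, 16:00-20:00 (subtract 1h to convert from UTC+1).
Oona in UTC: 08:00-13:00, 16:00-19:00 (add 3h to convert from UTC-3).
Callum ∩ Pablo: 11:00-13:00, 14:00-19:30.
Callum ∩ Pablo ∩ Teo: 11:00-13:00, 14:00-18:00, 18:30-19:00.
Callum ∩ Pablo ∩ Teo ∩ Aarav: 11:00-13:00, 14:00-15:30, 16:00-18:00, 18:30-19:00.
Callum ∩ Pablo ∩ Teo ∩ Aarav ∩ Oona: 11:00-13:00, 16:00-18:00, 18:30-19:00.
Those are the intersection windows.
The first common window of at least 60 minutes is 11:00-13:00, so the earliest start is 11:00.

11:00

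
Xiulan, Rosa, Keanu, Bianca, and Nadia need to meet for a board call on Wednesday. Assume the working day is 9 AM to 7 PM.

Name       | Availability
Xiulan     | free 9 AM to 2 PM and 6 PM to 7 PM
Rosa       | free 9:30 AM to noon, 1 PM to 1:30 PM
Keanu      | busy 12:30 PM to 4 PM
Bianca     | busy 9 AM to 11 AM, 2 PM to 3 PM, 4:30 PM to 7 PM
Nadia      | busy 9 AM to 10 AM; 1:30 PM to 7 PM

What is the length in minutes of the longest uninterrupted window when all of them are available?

60

Xiulan free: 09:00-14:00, 18:00-19:00.
Rosa free: 09:30-12:00, 13:00-13:30.
Keanu free: 09:00-12:30, 16:00-19:00 (invert busy blocks within the working day).
Bianca free: 11:00-14:00, 15:00-16:30 (invert busy blocks within the working day).
Nadia free: 10:00-13:30 (invert busy blocks within the working day).
Xiulan ∩ Rosa: 09:30-12:00, 13:00-13:30.
Xiulan ∩ Rosa ∩ Keanu: 09:30-12:00.
Xiulan ∩ Rosa ∩ Keanu ∩ Bianca: 11:00-12:00.
Xiulan ∩ Rosa ∩ Keanu ∩ Bianca ∩ Nadia: 11:00-12:00.
Those are the intersection windows.
The longest is 11:00-12:00 at 60 minutes.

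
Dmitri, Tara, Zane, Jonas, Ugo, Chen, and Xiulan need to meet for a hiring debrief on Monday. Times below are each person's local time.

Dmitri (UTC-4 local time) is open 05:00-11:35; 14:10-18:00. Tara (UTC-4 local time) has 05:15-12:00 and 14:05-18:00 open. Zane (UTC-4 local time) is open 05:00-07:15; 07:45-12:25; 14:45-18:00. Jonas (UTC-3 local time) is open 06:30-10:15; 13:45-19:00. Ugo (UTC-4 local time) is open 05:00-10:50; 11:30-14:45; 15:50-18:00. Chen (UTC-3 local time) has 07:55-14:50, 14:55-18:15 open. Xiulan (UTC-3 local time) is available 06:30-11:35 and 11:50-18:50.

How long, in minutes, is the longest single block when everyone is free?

Dmitri in UTC: 09:00-15:35, 18:10-22:00 (add 4h to convert from UTC-4).
Tara in UTC: 09:15-16:00, 18:05-22:00 (add 4h to convert from UTC-4).
Zane in UTC: 09:00-11:15, 11:45-16:25, 18:45-22:00 (add 4h to convert from UTC-4).
Jonas in UTC: 09:30-13:15, 16:45-22:00 (add 3h to convert from UTC-3).
Ugo in UTC: 09:00-14:50, 15:30-18:45, 19:50-22:00 (add 4h to convert from UTC-4).
Chen in UTC: 10:55-17:50, 17:55-21:15 (add 3h to convert from UTC-3).
Xiulan in UTC: 09:30-14:35, 14:50-21:50 (add 3h to convert from UTC-3).
Dmitri ∩ Tara: 09:15-15:35, 18:10-22:00.
Dmitri ∩ Tara ∩ Zane: 09:15-11:15, 11:45-15:35, 18:45-22:00.
Dmitri ∩ Tara ∩ Zane ∩ Jonas: 09:30-11:15, 11:45-13:15, 18:45-22:00.
Dmitri ∩ Tara ∩ Zane ∩ Jonas ∩ Ugo: 09:30-11:15, 11:45-13:15, 19:50-22:00.
Dmitri ∩ Tara ∩ Zane ∩ Jonas ∩ Ugo ∩ Chen: 10:55-11:15, 11:45-13:15, 19:50-21:15.
Dmitri ∩ Tara ∩ Zane ∩ Jonas ∩ Ugo ∩ Chen ∩ Xiulan: 10:55-11:15, 11:45-13:15, 19:50-21:15.
The longest is 11:45-13:15 at 90 minutes.

90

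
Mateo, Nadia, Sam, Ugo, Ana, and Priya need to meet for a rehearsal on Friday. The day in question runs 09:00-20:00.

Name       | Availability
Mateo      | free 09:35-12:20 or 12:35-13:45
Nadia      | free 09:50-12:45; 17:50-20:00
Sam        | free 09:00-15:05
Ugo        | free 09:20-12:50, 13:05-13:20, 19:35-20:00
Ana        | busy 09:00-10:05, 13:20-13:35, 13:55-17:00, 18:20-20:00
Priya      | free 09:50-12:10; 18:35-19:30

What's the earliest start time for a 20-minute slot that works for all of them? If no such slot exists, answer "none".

10:05

Mateo free: 09:35-12:20, 12:35-13:45.
Nadia free: 09:50-12:45, 17:50-20:00.
Sam free: 09:00-15:05.
Ugo free: 09:20-12:50, 13:05-13:20, 19:35-20:00.
Ana free: 10:05-13:20, 13:35-13:55, 17:00-18:20 (invert busy blocks within the working day).
Priya free: 09:50-12:10, 18:35-19:30.
Mateo ∩ Nadia: 09:50-12:20, 12:35-12:45.
Mateo ∩ Nadia ∩ Sam: 09:50-12:20, 12:35-12:45.
Mateo ∩ Nadia ∩ Sam ∩ Ugo: 09:50-12:20, 12:35-12:45.
Mateo ∩ Nadia ∩ Sam ∩ Ugo ∩ Ana: 10:05-12:20, 12:35-12:45.
Mateo ∩ Nadia ∩ Sam ∩ Ugo ∩ Ana ∩ Priya: 10:05-12:10.
The first common window of at least 20 minutes is 10:05-12:10, so the earliest start is 10:05.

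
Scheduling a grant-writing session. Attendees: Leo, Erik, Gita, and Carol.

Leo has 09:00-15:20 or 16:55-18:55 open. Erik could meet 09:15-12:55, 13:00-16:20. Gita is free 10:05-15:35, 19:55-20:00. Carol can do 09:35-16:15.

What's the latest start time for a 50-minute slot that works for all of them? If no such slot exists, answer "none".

Leo ∩ Erik: 09:15-12:55, 13:00-15:20.
Leo ∩ Erik ∩ Gita: 10:05-12:55, 13:00-15:20.
Leo ∩ Erik ∩ Gita ∩ Carol: 10:05-12:55, 13:00-15:20.
The last common window of at least 50 minutes is 13:00-15:20; a 50-minute meeting can start as late as 14:30 and still end by 15:20.

14:30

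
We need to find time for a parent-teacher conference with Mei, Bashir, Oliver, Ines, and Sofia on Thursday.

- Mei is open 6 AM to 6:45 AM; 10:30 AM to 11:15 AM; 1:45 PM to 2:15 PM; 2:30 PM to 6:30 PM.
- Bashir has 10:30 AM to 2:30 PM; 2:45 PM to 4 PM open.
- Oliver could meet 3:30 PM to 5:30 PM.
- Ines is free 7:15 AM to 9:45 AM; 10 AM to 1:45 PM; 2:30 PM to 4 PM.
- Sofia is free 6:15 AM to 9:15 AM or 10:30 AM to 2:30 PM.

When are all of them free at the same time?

Mei ∩ Bashir: 10:30-11:15, 13:45-14:15, 14:45-16:00.
Mei ∩ Bashir ∩ Oliver: 15:30-16:00.
Mei ∩ Bashir ∩ Oliver ∩ Ines: 15:30-16:00.
Mei ∩ Bashir ∩ Oliver ∩ Ines ∩ Sofia: ∅.
There is no time when everyone is free.

none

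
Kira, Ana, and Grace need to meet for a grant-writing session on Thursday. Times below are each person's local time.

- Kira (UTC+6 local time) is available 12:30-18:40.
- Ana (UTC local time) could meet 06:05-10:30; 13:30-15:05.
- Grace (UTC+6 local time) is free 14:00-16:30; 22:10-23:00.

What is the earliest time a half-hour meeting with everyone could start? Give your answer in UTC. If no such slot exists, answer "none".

Kira in UTC: 06:30-12:40 (subtract 6h to convert from UTC+6).
Ana in UTC: 06:05-10:30, 13:30-15:05.
Grace in UTC: 08:00-10:30, 16:10-17:00 (subtract 6h to convert from UTC+6).
Kira ∩ Ana: 06:30-10:30.
Kira ∩ Ana ∩ Grace: 08:00-10:30.
So the common availability across everyone is 08:00-10:30.
The first common window of at least 30 minutes is 08:00-10:30, so the earliest start is 08:00.

08:00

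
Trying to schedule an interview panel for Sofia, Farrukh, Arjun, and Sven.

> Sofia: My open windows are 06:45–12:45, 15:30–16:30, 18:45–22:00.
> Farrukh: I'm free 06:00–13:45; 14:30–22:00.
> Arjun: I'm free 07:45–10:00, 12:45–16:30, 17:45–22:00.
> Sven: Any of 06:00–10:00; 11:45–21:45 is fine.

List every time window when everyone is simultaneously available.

07:45-10:00, 15:30-16:30, 18:45-21:45

Sofia ∩ Farrukh: 06:45-12:45, 15:30-16:30, 18:45-22:00.
Sofia ∩ Farrukh ∩ Arjun: 07:45-10:00, 15:30-16:30, 18:45-22:00.
Sofia ∩ Farrukh ∩ Arjun ∩ Sven: 07:45-10:00, 15:30-16:30, 18:45-21:45.
So the common availability across everyone is 07:45-10:00, 15:30-16:30, 18:45-21:45.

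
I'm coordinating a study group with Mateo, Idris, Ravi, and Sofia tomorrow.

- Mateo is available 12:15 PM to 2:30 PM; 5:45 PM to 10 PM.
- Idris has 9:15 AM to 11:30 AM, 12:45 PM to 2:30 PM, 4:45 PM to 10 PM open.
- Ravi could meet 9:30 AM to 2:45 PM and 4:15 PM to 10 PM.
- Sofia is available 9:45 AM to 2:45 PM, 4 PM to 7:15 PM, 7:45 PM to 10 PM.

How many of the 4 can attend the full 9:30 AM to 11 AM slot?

Idris and Ravi can make the full 09:30-11:00 slot — that's 2.

2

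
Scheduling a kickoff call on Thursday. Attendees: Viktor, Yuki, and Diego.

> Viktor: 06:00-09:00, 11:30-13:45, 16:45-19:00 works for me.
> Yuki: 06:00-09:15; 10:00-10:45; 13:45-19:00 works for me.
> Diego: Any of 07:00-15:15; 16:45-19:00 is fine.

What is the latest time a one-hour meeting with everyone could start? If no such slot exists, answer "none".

Viktor ∩ Yuki: 06:00-09:00, 16:45-19:00.
Viktor ∩ Yuki ∩ Diego: 07:00-09:00, 16:45-19:00.
So the common availability across everyone is 07:00-09:00, 16:45-19:00.
The last common window of at least 60 minutes is 16:45-19:00; a 60-minute meeting can start as late as 18:00 and still end by 19:00.

18:00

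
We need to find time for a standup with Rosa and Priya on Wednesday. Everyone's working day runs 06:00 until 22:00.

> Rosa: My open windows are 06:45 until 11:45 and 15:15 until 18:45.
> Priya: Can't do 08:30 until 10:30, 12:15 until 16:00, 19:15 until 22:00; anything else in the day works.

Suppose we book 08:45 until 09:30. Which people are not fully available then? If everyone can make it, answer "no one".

Priya

Rosa free: 06:45-11:45, 15:15-18:45.
Priya free: 06:00-08:30, 10:30-12:15, 16:00-19:15 (invert busy blocks within the working day).
Rosa: free for 08:45-09:30. Priya: not fully free for 08:45-09:30.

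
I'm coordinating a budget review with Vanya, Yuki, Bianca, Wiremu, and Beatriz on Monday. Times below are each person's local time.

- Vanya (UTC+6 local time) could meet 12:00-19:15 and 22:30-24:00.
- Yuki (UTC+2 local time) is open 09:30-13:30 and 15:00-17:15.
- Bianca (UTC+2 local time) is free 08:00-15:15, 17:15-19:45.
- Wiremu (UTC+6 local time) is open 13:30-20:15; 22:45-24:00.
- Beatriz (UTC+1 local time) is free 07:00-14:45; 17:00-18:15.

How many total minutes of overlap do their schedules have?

255

Vanya in UTC: 06:00-13:15, 16:30-18:00 (subtract 6h to convert from UTC+6).
Yuki in UTC: 07:30-11:30, 13:00-15:15 (subtract 2h to convert from UTC+2).
Bianca in UTC: 06:00-13:15, 15:15-17:45 (subtract 2h to convert from UTC+2).
Wiremu in UTC: 07:30-14:15, 16:45-18:00 (subtract 6h to convert from UTC+6).
Beatriz in UTC: 06:00-13:45, 16:00-17:15 (subtract 1h to convert from UTC+1).
Vanya ∩ Yuki: 07:30-11:30, 13:00-13:15.
Vanya ∩ Yuki ∩ Bianca: 07:30-11:30, 13:00-13:15.
Vanya ∩ Yuki ∩ Bianca ∩ Wiremu: 07:30-11:30, 13:00-13:15.
Vanya ∩ Yuki ∩ Bianca ∩ Wiremu ∩ Beatriz: 07:30-11:30, 13:00-13:15.
Summing the common windows: 240 + 15 = 255 minutes.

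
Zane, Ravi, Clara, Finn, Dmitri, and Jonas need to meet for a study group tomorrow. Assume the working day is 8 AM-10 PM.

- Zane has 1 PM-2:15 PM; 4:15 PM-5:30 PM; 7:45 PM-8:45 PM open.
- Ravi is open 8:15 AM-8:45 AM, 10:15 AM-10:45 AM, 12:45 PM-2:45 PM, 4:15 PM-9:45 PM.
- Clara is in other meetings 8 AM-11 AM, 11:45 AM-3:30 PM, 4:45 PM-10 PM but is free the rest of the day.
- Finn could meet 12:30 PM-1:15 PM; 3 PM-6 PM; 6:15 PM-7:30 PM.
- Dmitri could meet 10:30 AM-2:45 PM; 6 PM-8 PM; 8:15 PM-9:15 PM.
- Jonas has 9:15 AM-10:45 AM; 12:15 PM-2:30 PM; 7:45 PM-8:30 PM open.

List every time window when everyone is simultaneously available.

Zane free: 13:00-14:15, 16:15-17:30, 19:45-20:45.
Ravi free: 08:15-08:45, 10:15-10:45, 12:45-14:45, 16:15-21:45.
Clara free: 11:00-11:45, 15:30-16:45 (invert busy blocks within the working day).
Finn free: 12:30-13:15, 15:00-18:00, 18:15-19:30.
Dmitri free: 10:30-14:45, 18:00-20:00, 20:15-21:15.
Jonas free: 09:15-10:45, 12:15-14:30, 19:45-20:30.
Zane ∩ Ravi: 13:00-14:15, 16:15-17:30, 19:45-20:45.
Zane ∩ Ravi ∩ Clara: 16:15-16:45.
Zane ∩ Ravi ∩ Clara ∩ Finn: 16:15-16:45.
Zane ∩ Ravi ∩ Clara ∩ Finn ∩ Dmitri: ∅.
Zane ∩ Ravi ∩ Clara ∩ Finn ∩ Dmitri ∩ Jonas: ∅.
There is no time when everyone is free.

none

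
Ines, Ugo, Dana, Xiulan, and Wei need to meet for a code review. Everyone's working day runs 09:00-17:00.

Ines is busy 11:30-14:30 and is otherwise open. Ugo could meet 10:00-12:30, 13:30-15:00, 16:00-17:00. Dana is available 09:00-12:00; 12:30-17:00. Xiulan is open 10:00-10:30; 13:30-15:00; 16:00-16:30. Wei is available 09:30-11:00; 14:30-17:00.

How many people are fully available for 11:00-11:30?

3

Ines free: 09:00-11:30, 14:30-17:00 (invert busy blocks within the working day).
Ugo free: 10:00-12:30, 13:30-15:00, 16:00-17:00.
Dana free: 09:00-12:00, 12:30-17:00.
Xiulan free: 10:00-10:30, 13:30-15:00, 16:00-16:30.
Wei free: 09:30-11:00, 14:30-17:00.
Ines, Ugo, and Dana can make the full 11:00-11:30 slot — that's 3.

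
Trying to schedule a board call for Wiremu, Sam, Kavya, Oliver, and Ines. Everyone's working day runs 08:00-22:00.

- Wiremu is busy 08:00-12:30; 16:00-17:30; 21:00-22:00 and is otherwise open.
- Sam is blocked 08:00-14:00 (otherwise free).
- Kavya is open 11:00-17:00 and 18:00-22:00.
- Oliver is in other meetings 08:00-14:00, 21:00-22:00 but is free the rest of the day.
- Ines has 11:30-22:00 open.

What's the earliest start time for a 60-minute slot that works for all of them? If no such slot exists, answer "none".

14:00

Wiremu free: 12:30-16:00, 17:30-21:00 (invert busy blocks within the working day).
Sam free: 14:00-22:00 (invert busy blocks within the working day).
Kavya free: 11:00-17:00, 18:00-22:00.
Oliver free: 14:00-21:00 (invert busy blocks within the working day).
Ines free: 11:30-22:00.
Wiremu ∩ Sam: 14:00-16:00, 17:30-21:00.
Wiremu ∩ Sam ∩ Kavya: 14:00-16:00, 18:00-21:00.
Wiremu ∩ Sam ∩ Kavya ∩ Oliver: 14:00-16:00, 18:00-21:00.
Wiremu ∩ Sam ∩ Kavya ∩ Oliver ∩ Ines: 14:00-16:00, 18:00-21:00.
The first common window of at least 60 minutes is 14:00-16:00, so the earliest start is 14:00.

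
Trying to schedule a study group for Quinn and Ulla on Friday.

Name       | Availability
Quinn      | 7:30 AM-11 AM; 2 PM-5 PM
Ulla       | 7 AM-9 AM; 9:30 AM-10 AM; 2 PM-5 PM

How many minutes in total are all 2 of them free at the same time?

Quinn ∩ Ulla: 07:30-09:00, 09:30-10:00, 14:00-17:00.
Summing the common windows: 90 + 30 + 180 = 300 minutes.

300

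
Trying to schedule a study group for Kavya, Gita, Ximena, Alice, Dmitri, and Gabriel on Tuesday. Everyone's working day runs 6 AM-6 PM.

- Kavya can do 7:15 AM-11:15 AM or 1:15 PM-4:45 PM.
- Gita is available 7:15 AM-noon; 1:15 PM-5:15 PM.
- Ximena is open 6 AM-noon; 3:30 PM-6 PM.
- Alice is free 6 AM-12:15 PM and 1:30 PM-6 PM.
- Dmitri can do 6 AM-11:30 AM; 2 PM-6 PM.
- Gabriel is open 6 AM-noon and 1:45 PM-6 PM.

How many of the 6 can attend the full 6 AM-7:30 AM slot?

Ximena, Alice, Dmitri, and Gabriel can make the full 06:00-07:30 slot — that's 4.

4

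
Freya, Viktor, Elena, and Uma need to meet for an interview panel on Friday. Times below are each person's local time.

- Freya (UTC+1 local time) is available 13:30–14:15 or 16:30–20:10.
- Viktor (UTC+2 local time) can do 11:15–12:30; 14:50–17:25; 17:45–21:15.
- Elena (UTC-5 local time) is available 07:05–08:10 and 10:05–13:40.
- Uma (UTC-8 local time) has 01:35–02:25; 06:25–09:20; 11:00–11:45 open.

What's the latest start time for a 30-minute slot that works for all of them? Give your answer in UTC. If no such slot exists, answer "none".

16:50

Freya in UTC: 12:30-13:15, 15:30-19:10 (subtract 1h to convert from UTC+1).
Viktor in UTC: 09:15-10:30, 12:50-15:25, 15:45-19:15 (subtract 2h to convert from UTC+2).
Elena in UTC: 12:05-13:10, 15:05-18:40 (add 5h to convert from UTC-5).
Uma in UTC: 09:35-10:25, 14:25-17:20, 19:00-19:45 (add 8h to convert from UTC-8).
Freya ∩ Viktor: 12:50-13:15, 15:45-19:10.
Freya ∩ Viktor ∩ Elena: 12:50-13:10, 15:45-18:40.
Freya ∩ Viktor ∩ Elena ∩ Uma: 15:45-17:20.
The last common window of at least 30 minutes is 15:45-17:20; a 30-minute meeting can start as late as 16:50 and still end by 17:20.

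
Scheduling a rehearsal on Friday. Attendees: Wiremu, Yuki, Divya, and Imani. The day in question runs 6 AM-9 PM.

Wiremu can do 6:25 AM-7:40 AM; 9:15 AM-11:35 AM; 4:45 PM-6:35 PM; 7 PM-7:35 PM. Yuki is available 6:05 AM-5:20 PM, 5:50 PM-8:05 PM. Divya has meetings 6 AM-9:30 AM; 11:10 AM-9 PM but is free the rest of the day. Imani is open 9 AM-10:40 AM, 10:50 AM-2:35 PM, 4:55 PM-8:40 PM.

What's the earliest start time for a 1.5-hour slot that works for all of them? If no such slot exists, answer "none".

none

Wiremu free: 06:25-07:40, 09:15-11:35, 16:45-18:35, 19:00-19:35.
Yuki free: 06:05-17:20, 17:50-20:05.
Divya free: 09:30-11:10 (invert busy blocks within the working day).
Imani free: 09:00-10:40, 10:50-14:35, 16:55-20:40.
Wiremu ∩ Yuki: 06:25-07:40, 09:15-11:35, 16:45-17:20, 17:50-18:35, 19:00-19:35.
Wiremu ∩ Yuki ∩ Divya: 09:30-11:10.
Wiremu ∩ Yuki ∩ Divya ∩ Imani: 09:30-10:40, 10:50-11:10.
No common window is at least 90 minutes long.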